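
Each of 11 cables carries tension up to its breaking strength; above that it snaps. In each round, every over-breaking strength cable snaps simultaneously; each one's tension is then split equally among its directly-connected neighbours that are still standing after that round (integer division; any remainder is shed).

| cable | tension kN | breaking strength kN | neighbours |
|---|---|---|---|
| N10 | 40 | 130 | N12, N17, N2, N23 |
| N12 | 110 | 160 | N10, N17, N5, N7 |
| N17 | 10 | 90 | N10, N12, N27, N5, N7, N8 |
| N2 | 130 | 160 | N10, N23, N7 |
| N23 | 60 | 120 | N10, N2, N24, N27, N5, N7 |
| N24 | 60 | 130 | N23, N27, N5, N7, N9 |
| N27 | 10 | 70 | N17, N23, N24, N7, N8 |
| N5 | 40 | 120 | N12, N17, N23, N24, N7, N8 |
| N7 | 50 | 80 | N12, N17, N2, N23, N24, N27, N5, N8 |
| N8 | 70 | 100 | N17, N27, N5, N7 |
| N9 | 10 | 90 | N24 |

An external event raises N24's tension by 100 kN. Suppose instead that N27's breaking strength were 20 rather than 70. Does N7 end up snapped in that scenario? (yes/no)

yes

With N27's breaking strength at 20:
Round 1 — N24 at 160 > 130. N24 snaps.
  N24 sheds 160 kN to N23, N27, N5, N7, N9: 32 each.
    N23: 60+32 = 92 ≤ 120
    N27: 10+32 = 42 > 20
    N5: 40+32 = 72 ≤ 120
    N7: 50+32 = 82 > 80
    N9: 10+32 = 42 ≤ 90
Round 2 — N27, N7 snap.
  N27 sheds 42 kN to N17, N23, N8: 14 each.
    N17: 10+14 = 24 ≤ 90
    N23: 92+14 = 106 ≤ 120
    N8: 70+14 = 84 ≤ 100
  N7 sheds 82 kN to N12, N17, N2, N23, N5, N8: 13 each (4 lost).
    N12: 110+13 = 123 ≤ 160
    N17: 24+13 = 37 ≤ 90
    N2: 130+13 = 143 ≤ 160
    N23: 106+13 = 119 ≤ 120
    N5: 72+13 = 85 ≤ 120
    N8: 84+13 = 97 ≤ 100
No further breaks.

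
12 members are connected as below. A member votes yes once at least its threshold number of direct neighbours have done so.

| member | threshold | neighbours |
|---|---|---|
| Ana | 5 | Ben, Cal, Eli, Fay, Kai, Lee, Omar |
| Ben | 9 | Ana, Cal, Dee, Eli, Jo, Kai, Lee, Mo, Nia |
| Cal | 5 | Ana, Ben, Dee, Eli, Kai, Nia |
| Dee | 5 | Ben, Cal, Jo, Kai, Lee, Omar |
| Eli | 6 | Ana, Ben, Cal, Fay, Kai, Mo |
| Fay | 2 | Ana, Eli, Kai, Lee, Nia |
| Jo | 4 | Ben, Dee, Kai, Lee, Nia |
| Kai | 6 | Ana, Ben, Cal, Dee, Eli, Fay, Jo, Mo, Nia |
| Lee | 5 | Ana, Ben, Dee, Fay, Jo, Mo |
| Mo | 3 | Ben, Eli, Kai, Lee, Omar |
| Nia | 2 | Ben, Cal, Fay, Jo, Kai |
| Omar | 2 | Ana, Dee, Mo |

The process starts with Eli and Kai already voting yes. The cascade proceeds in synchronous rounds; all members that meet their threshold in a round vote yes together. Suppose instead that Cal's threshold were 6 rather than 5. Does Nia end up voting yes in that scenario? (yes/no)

With Cal's threshold at 6:
Round 1 — Eli, Kai vote yes (initial).
Round 2 — checking thresholds:
  Ana: 2 of 7 neighbours < 5, below threshold.
  Ben: 2 of 9 neighbours < 9, below threshold.
  Cal: 2 of 6 neighbours < 6, below threshold.
  Dee: 1 of 6 neighbours < 5, below threshold.
  Fay: 2 of 5 neighbours ≥ 2, votes yes.
  Jo: 1 of 5 neighbours < 4, below threshold.
  Mo: 2 of 5 neighbours < 3, below threshold.
  Nia: 1 of 5 neighbours < 2, below threshold.
Round 3 — checking thresholds:
  Ana: 3 of 7 neighbours < 5, below threshold.
  Ben: 2 of 9 neighbours < 9, below threshold.
  Cal: 2 of 6 neighbours < 6, below threshold.
  Dee: 1 of 6 neighbours < 5, below threshold.
  Jo: 1 of 5 neighbours < 4, below threshold.
  Lee: 1 of 6 neighbours < 5, below threshold.
  Mo: 2 of 5 neighbours < 3, below threshold.
  Nia: 2 of 5 neighbours ≥ 2, votes yes.
Round 4 — no new yes votes; cascade stops.

yes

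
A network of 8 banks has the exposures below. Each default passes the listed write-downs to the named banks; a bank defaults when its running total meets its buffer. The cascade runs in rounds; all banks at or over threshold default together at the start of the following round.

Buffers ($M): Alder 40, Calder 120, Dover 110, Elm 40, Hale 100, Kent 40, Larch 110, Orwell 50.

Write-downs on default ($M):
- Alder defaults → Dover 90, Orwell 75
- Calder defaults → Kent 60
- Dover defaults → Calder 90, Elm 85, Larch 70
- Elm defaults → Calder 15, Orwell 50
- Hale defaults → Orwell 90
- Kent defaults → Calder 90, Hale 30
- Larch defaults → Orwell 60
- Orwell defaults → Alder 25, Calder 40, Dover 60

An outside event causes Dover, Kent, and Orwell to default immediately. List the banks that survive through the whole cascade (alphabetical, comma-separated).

Alder, Hale, Larch

Round 1 — Dover, Kent, Orwell default (initial).
  Alder: +25 → 25 < 40
  Calder: +90+90+40 → 220 ≥ 120
  Elm: +85 → 85 ≥ 40
  Hale: +30 → 30 < 100
  Larch: +70 → 70 < 110
Round 2 — Calder, Elm default.
No further defaults.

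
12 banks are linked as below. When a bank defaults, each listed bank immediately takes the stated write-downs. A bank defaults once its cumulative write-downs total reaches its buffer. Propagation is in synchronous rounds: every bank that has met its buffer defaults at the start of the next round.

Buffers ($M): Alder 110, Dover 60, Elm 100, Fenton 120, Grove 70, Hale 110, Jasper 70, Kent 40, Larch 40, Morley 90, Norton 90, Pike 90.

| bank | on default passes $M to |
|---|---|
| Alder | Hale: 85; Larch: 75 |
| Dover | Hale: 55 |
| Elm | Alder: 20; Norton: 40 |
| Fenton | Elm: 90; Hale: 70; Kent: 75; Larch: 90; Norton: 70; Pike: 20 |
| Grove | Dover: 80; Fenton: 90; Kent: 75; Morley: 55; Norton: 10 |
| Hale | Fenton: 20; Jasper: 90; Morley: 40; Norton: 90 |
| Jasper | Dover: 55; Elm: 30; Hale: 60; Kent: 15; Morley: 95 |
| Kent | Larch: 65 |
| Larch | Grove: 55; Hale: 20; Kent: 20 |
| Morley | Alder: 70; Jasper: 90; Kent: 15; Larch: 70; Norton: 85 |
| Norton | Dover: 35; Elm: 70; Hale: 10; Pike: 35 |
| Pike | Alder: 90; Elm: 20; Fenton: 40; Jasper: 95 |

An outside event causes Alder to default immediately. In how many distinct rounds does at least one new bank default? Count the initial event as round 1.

Round 1 — Alder defaults (initial).
  Hale: +85 → 85 < 110
  Larch: +75 → 75 ≥ 40
Round 2 — Larch defaults.
  Grove: +55 → 55 < 70
  Hale: +20 → 105 < 110
  Kent: +20 → 20 < 40
No further defaults.

2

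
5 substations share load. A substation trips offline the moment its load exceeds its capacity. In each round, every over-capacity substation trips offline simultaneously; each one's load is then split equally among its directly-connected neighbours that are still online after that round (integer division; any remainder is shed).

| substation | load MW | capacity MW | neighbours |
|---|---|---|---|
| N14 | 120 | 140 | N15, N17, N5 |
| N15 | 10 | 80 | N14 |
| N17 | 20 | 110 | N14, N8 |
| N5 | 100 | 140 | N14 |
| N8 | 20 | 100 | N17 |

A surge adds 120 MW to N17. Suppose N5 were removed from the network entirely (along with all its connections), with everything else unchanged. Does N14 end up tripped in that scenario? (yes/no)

With N5 removed:
Round 1 — N17 at 140 > 110. N17 trips offline.
  N17 sheds 140 MW to N14, N8: 70 each.
    N14: 120+70 = 190 > 140
    N8: 20+70 = 90 ≤ 100
Round 2 — N14 trips offline.
  N14 sheds 190 MW to N15: 190 each.
    N15: 10+190 = 200 > 80
Round 3 — N15 trips offline.
  N15 sheds 200 MW: no online neighbours, lost.
No further trips.

yes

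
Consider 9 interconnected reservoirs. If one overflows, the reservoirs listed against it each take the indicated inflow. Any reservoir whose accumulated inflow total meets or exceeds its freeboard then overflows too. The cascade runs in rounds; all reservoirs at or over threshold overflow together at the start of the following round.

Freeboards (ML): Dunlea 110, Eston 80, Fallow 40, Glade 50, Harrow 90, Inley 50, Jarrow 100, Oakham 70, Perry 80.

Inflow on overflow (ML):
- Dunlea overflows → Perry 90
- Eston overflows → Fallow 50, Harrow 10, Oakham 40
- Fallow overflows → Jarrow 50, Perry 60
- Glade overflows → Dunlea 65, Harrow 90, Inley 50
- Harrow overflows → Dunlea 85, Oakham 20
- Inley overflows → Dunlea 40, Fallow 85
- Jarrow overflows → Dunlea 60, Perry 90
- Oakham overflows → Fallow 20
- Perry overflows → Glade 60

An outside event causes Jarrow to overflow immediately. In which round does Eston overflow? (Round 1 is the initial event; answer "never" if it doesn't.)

Round 1 — Jarrow overflows (initial).
  Dunlea: +60 → 60 < 110
  Perry: +90 → 90 ≥ 80
Round 2 — Perry overflows.
  Glade: +60 → 60 ≥ 50
Round 3 — Glade overflows.
  Dunlea: +65 → 125 ≥ 110
  Harrow: +90 → 90 ≥ 90
  Inley: +50 → 50 ≥ 50
Round 4 — Dunlea, Harrow, Inley overflow.
  Fallow: +85 → 85 ≥ 40
  Oakham: +20 → 20 < 70
Round 5 — Fallow overflows.
No further overflows.

never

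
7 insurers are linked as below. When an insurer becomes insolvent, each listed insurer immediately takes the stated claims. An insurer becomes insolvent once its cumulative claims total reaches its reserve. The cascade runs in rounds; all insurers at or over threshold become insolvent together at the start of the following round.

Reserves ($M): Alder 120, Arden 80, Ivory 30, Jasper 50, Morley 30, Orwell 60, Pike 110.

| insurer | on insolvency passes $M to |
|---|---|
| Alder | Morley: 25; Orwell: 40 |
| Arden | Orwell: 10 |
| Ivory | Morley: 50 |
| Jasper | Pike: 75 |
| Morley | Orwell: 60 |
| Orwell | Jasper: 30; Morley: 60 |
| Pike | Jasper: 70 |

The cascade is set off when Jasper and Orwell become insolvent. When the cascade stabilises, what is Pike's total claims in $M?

75

Round 1 — Jasper, Orwell become insolvent (initial).
  Morley: +60 → 60 ≥ 30
  Pike: +75 → 75 < 110
Round 2 — Morley becomes insolvent.
No further insolvencies.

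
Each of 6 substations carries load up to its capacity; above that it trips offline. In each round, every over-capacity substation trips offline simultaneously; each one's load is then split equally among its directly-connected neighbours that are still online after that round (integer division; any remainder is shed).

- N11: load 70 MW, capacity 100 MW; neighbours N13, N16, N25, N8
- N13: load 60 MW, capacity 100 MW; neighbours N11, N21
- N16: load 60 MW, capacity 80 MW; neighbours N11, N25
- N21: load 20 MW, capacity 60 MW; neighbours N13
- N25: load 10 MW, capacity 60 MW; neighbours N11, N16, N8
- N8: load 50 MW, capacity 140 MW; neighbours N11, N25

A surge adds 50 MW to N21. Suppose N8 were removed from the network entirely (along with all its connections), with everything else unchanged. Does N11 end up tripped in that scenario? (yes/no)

yes

With N8 removed:
Round 1 — N21 at 70 > 60. N21 trips offline.
  N21 sheds 70 MW to N13: 70 each.
    N13: 60+70 = 130 > 100
Round 2 — N13 trips offline.
  N13 sheds 130 MW to N11: 130 each.
    N11: 70+130 = 200 > 100
Round 3 — N11 trips offline.
  N11 sheds 200 MW to N16, N25: 100 each.
    N16: 60+100 = 160 > 80
    N25: 10+100 = 110 > 60
Round 4 — N16, N25 trip offline.
  N16 sheds 160 MW: no online neighbours, lost.
  N25 sheds 110 MW: no online neighbours, lost.
No further trips.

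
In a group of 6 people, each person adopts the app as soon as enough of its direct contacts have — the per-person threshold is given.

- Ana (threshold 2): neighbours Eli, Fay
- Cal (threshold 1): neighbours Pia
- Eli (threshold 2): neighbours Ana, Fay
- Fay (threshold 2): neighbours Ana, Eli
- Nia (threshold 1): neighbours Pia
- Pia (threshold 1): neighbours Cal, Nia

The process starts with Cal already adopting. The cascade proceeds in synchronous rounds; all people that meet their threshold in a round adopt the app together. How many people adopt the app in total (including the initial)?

Round 1 — Cal adopts the app (initial).
Round 2 — checking thresholds:
  Pia: 1 of 2 neighbours ≥ 1, adopts the app.
Round 3 — checking thresholds:
  Nia: 1 of 1 neighbours ≥ 1, adopts the app.
Round 4 — no new adoptions; cascade stops.

3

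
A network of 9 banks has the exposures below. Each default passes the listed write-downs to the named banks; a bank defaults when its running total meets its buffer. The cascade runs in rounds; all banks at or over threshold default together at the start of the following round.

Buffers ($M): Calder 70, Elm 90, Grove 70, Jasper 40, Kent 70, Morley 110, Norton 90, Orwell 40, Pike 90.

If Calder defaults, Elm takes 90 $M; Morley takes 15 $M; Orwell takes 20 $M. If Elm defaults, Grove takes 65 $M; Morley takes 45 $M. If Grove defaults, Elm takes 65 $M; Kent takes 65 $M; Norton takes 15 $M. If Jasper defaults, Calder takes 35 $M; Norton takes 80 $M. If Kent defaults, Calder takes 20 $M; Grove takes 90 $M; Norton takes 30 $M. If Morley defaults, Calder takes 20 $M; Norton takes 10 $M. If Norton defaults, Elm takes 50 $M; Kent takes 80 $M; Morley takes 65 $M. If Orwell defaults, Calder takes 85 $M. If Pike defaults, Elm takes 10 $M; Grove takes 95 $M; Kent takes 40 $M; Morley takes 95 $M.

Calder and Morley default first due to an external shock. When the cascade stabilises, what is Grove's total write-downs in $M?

Round 1 — Calder, Morley default (initial).
  Elm: +90 → 90 ≥ 90
  Norton: +10 → 10 < 90
  Orwell: +20 → 20 < 40
Round 2 — Elm defaults.
  Grove: +65 → 65 < 70
No further defaults.

65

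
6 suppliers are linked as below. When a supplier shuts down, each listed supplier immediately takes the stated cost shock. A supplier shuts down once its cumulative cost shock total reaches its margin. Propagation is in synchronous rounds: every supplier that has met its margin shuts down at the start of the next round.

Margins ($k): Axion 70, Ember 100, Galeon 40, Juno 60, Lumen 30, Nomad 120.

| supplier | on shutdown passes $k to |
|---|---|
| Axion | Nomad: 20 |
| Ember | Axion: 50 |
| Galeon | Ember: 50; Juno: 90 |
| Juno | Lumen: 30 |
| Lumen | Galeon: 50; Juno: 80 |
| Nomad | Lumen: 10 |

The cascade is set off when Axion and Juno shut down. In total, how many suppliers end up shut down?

Round 1 — Axion, Juno shut down (initial).
  Lumen: +30 → 30 ≥ 30
  Nomad: +20 → 20 < 120
Round 2 — Lumen shuts down.
  Galeon: +50 → 50 ≥ 40
Round 3 — Galeon shuts down.
  Ember: +50 → 50 < 100
No further shutdowns.

4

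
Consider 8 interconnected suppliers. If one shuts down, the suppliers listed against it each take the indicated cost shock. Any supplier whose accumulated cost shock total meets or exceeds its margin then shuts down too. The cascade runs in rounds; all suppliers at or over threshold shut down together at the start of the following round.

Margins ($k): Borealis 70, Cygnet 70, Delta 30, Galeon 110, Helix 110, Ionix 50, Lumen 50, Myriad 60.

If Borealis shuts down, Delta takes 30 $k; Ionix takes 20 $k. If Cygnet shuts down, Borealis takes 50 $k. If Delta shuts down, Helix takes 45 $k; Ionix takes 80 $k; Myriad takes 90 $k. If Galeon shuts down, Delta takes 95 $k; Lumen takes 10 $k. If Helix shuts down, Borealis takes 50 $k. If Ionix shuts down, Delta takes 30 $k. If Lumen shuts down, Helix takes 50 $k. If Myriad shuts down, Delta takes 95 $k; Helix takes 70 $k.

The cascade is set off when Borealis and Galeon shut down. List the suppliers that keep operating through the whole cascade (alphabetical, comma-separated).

Round 1 — Borealis, Galeon shut down (initial).
  Delta: +30+95 → 125 ≥ 30
  Ionix: +20 → 20 < 50
  Lumen: +10 → 10 < 50
Round 2 — Delta shuts down.
  Helix: +45 → 45 < 110
  Ionix: +80 → 100 ≥ 50
  Myriad: +90 → 90 ≥ 60
Round 3 — Ionix, Myriad shut down.
  Helix: +70 → 115 ≥ 110
Round 4 — Helix shuts down.
No further shutdowns.

Cygnet, Lumen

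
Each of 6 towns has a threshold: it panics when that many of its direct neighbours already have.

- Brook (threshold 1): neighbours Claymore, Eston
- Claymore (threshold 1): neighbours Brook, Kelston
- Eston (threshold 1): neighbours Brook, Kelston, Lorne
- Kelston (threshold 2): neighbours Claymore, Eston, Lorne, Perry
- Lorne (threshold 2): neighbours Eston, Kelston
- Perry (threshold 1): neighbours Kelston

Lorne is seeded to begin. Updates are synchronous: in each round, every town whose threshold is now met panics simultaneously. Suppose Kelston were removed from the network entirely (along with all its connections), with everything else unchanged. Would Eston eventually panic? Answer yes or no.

With Kelston removed:
Round 1 — Lorne panics (initial).
Round 2 — checking thresholds:
  Eston: 1 of 2 neighbours ≥ 1, panics.
Round 3 — checking thresholds:
  Brook: 1 of 2 neighbours ≥ 1, panics.
Round 4 — checking thresholds:
  Claymore: 1 of 1 neighbours ≥ 1, panics.
Round 5 — no new panics; cascade stops.

yes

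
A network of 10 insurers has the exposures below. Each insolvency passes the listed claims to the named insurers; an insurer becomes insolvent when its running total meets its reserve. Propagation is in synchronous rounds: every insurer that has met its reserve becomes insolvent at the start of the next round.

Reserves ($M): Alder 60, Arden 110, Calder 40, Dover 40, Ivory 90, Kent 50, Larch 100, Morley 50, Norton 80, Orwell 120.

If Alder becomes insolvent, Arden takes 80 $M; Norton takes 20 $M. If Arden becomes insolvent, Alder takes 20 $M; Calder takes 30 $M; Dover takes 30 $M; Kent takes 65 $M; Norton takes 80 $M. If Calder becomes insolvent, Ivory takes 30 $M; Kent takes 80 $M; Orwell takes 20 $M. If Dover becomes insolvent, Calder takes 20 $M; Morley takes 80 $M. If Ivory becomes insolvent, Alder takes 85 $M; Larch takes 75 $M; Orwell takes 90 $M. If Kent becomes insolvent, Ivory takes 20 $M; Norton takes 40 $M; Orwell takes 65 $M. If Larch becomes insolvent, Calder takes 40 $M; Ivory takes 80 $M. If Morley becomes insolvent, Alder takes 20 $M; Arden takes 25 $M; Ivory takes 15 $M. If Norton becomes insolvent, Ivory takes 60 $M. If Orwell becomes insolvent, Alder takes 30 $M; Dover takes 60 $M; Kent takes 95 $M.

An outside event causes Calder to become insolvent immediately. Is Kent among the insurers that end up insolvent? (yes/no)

yes

Round 1 — Calder becomes insolvent (initial).
  Ivory: +30 → 30 < 90
  Kent: +80 → 80 ≥ 50
  Orwell: +20 → 20 < 120
Round 2 — Kent becomes insolvent.
  Ivory: +20 → 50 < 90
  Norton: +40 → 40 < 80
  Orwell: +65 → 85 < 120
No further insolvencies.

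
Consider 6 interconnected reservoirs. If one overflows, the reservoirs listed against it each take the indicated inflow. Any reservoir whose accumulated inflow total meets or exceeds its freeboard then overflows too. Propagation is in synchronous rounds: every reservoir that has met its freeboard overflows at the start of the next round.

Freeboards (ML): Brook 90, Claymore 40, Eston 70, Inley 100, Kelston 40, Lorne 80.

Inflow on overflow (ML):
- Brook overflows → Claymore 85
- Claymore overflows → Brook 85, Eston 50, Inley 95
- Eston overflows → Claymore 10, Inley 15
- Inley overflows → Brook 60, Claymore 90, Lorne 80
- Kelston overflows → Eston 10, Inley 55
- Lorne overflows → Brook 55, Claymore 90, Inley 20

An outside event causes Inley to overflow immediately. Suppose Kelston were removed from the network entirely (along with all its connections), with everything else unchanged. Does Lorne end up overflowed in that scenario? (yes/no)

With Kelston removed:
Round 1 — Inley overflows (initial).
  Brook: +60 → 60 < 90
  Claymore: +90 → 90 ≥ 40
  Lorne: +80 → 80 ≥ 80
Round 2 — Claymore, Lorne overflow.
  Brook: +85+55 → 200 ≥ 90
  Eston: +50 → 50 < 70
Round 3 — Brook overflows.
No further overflows.

yes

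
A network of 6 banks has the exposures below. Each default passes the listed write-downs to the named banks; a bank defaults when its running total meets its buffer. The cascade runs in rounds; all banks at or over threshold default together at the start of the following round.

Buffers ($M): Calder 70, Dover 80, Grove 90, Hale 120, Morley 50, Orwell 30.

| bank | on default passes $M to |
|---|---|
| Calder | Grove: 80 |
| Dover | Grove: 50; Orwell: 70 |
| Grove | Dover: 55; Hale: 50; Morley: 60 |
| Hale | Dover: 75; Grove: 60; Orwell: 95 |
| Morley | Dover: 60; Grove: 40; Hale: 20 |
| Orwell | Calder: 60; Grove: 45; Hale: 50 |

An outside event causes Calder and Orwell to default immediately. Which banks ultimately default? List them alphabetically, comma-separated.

Calder, Dover, Grove, Hale, Morley, Orwell

Round 1 — Calder, Orwell default (initial).
  Grove: +80+45 → 125 ≥ 90
  Hale: +50 → 50 < 120
Round 2 — Grove defaults.
  Dover: +55 → 55 < 80
  Hale: +50 → 100 < 120
  Morley: +60 → 60 ≥ 50
Round 3 — Morley defaults.
  Dover: +60 → 115 ≥ 80
  Hale: +20 → 120 ≥ 120
Round 4 — Dover, Hale default.
No further defaults.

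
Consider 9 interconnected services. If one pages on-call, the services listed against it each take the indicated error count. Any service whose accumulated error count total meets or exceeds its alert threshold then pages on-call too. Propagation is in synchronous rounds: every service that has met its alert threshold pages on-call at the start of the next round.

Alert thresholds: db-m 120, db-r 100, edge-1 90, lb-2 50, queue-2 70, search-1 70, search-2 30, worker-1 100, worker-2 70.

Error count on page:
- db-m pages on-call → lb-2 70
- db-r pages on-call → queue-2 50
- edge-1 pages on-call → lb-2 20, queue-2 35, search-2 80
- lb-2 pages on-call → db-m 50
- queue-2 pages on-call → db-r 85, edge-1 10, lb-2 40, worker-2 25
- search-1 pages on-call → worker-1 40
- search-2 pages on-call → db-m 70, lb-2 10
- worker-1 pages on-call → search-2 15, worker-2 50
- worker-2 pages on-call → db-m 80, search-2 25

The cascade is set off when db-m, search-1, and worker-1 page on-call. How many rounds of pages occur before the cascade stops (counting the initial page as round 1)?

2

Round 1 — db-m, search-1, worker-1 page on-call (initial).
  lb-2: +70 → 70 ≥ 50
  search-2: +15 → 15 < 30
  worker-2: +50 → 50 < 70
Round 2 — lb-2 pages on-call.
No further pages.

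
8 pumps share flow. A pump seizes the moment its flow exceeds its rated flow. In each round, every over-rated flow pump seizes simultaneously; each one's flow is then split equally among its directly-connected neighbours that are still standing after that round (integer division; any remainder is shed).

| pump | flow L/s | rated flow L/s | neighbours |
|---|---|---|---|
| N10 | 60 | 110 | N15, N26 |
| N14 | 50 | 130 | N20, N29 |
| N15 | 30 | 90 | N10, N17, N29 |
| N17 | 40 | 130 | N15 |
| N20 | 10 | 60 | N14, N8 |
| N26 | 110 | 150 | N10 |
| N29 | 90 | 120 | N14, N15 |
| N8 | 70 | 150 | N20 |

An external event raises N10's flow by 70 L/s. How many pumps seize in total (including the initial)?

7

Round 1 — N10 at 130 > 110. N10 seizes.
  N10 sheds 130 L/s to N15, N26: 65 each.
    N15: 30+65 = 95 > 90
    N26: 110+65 = 175 > 150
Round 2 — N15, N26 seize.
  N15 sheds 95 L/s to N17, N29: 47 each (1 lost).
    N17: 40+47 = 87 ≤ 130
    N29: 90+47 = 137 > 120
  N26 sheds 175 L/s: no online neighbours, lost.
Round 3 — N29 seizes.
  N29 sheds 137 L/s to N14: 137 each.
    N14: 50+137 = 187 > 130
Round 4 — N14 seizes.
  N14 sheds 187 L/s to N20: 187 each.
    N20: 10+187 = 197 > 60
Round 5 — N20 seizes.
  N20 sheds 197 L/s to N8: 197 each.
    N8: 70+197 = 267 > 150
Round 6 — N8 seizes.
  N8 sheds 267 L/s: no online neighbours, lost.
No further seizures.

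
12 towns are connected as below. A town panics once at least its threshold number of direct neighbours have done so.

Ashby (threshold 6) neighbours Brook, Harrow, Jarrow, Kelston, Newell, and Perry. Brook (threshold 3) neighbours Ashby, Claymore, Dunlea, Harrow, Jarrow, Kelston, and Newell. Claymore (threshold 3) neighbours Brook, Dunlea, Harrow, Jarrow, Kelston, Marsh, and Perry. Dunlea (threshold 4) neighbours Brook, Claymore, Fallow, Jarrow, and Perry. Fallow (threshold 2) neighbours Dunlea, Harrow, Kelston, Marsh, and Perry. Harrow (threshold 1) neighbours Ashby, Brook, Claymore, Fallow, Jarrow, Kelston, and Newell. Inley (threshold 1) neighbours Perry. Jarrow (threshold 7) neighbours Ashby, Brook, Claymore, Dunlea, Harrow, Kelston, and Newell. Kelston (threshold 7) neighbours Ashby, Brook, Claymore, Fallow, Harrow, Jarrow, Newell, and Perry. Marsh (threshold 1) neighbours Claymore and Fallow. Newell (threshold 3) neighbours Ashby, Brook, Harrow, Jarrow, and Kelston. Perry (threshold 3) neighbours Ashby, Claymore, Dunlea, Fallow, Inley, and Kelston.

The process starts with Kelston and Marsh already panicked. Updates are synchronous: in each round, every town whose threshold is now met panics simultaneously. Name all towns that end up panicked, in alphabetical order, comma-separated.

Round 1 — Kelston, Marsh panic (initial).
Round 2 — checking thresholds:
  Ashby: 1 of 6 neighbours < 6, not yet.
  Brook: 1 of 7 neighbours < 3, not yet.
  Claymore: 2 of 7 neighbours < 3, not yet.
  Fallow: 2 of 5 neighbours ≥ 2, panics.
  Harrow: 1 of 7 neighbours ≥ 1, panics.
  Jarrow: 1 of 7 neighbours < 7, not yet.
  Newell: 1 of 5 neighbours < 3, not yet.
  Perry: 1 of 6 neighbours < 3, not yet.
Round 3 — checking thresholds:
  Ashby: 2 of 6 neighbours < 6, not yet.
  Brook: 2 of 7 neighbours < 3, not yet.
  Claymore: 3 of 7 neighbours ≥ 3, panics.
  Dunlea: 1 of 5 neighbours < 4, not yet.
  Jarrow: 2 of 7 neighbours < 7, not yet.
  Newell: 2 of 5 neighbours < 3, not yet.
  Perry: 2 of 6 neighbours < 3, not yet.
Round 4 — checking thresholds:
  Ashby: 2 of 6 neighbours < 6, not yet.
  Brook: 3 of 7 neighbours ≥ 3, panics.
  Dunlea: 2 of 5 neighbours < 4, not yet.
  Jarrow: 3 of 7 neighbours < 7, not yet.
  Newell: 2 of 5 neighbours < 3, not yet.
  Perry: 3 of 6 neighbours ≥ 3, panics.
Round 5 — checking thresholds:
  Ashby: 4 of 6 neighbours < 6, not yet.
  Dunlea: 4 of 5 neighbours ≥ 4, panics.
  Inley: 1 of 1 neighbours ≥ 1, panics.
  Jarrow: 4 of 7 neighbours < 7, not yet.
  Newell: 3 of 5 neighbours ≥ 3, panics.
Round 6 — no new panics; cascade stops.

Brook, Claymore, Dunlea, Fallow, Harrow, Inley, Kelston, Marsh, Newell, Perry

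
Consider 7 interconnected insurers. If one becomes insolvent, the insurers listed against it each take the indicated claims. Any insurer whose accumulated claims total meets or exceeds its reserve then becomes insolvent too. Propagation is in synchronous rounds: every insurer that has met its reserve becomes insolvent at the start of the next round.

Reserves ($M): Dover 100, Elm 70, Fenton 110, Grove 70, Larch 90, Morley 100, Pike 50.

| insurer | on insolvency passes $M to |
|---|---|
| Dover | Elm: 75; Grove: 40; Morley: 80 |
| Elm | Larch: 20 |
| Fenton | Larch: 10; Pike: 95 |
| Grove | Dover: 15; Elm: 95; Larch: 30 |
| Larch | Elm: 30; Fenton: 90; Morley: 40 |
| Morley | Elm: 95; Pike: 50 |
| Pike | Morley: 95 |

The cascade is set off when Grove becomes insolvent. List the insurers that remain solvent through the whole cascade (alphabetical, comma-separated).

Dover, Fenton, Larch, Morley, Pike

Round 1 — Grove becomes insolvent (initial).
  Dover: +15 → 15 < 100
  Elm: +95 → 95 ≥ 70
  Larch: +30 → 30 < 90
Round 2 — Elm becomes insolvent.
  Larch: +20 → 50 < 90
No further insolvencies.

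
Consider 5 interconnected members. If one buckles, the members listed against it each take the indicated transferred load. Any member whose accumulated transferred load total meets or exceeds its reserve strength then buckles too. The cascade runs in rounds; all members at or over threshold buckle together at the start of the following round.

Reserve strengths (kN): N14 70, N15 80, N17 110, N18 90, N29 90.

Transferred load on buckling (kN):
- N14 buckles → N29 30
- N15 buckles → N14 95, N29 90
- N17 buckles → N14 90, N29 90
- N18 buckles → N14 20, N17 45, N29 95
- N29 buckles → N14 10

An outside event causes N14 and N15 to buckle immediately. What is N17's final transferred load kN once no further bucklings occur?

Round 1 — N14, N15 buckle (initial).
  N29: +30+90 → 120 ≥ 90
Round 2 — N29 buckles.
No further bucklings.

0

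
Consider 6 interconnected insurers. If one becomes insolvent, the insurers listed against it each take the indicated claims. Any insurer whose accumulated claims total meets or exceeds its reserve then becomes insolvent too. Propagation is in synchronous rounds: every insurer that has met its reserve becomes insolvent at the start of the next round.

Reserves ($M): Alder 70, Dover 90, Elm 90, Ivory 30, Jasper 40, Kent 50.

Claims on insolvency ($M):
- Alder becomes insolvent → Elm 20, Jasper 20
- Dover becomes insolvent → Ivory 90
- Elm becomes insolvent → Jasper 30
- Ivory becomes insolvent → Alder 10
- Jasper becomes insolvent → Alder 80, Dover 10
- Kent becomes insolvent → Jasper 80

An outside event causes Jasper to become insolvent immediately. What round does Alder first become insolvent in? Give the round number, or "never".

2

Round 1 — Jasper becomes insolvent (initial).
  Alder: +80 → 80 ≥ 70
  Dover: +10 → 10 < 90
Round 2 — Alder becomes insolvent.
  Elm: +20 → 20 < 90
No further insolvencies.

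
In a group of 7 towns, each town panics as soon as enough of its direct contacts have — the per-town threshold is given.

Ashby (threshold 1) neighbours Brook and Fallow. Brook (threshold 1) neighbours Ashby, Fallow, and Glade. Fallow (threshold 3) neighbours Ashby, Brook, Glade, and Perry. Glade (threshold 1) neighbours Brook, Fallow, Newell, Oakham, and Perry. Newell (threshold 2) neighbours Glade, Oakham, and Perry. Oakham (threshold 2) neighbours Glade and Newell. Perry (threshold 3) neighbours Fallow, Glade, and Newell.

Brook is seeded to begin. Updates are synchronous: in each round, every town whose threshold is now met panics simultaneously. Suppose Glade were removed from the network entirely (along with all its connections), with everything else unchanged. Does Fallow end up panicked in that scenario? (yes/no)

With Glade removed:
Round 1 — Brook panics (initial).
Round 2 — checking thresholds:
  Ashby: 1 of 2 neighbours ≥ 1, panics.
  Fallow: 1 of 3 neighbours < 3, not yet.
Round 3 — no new panics; cascade stops.

no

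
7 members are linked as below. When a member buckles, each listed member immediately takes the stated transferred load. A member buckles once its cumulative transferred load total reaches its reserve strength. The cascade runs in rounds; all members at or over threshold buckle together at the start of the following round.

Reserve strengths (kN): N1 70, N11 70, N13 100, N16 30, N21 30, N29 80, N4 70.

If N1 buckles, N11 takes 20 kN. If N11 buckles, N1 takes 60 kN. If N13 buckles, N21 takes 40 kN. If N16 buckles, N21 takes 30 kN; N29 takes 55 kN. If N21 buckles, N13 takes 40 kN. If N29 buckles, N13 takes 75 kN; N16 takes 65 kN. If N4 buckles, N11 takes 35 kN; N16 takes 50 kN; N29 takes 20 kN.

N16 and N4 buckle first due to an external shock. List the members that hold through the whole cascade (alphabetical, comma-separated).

Round 1 — N16, N4 buckle (initial).
  N11: +35 → 35 < 70
  N21: +30 → 30 ≥ 30
  N29: +55+20 → 75 < 80
Round 2 — N21 buckles.
  N13: +40 → 40 < 100
No further bucklings.

N1, N11, N13, N29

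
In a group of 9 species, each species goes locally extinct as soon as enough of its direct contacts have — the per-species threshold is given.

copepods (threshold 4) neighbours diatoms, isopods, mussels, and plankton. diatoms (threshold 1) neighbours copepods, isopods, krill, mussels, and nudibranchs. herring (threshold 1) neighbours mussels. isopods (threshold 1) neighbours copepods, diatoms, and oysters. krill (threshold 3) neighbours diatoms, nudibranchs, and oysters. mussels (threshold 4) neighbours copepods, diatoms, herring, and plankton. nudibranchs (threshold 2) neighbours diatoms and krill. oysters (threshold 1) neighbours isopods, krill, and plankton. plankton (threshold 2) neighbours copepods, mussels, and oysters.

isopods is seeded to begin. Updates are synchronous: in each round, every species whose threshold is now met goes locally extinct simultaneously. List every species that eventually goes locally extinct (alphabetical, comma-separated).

Round 1 — isopods goes locally extinct (initial).
Round 2 — checking thresholds:
  copepods: 1 of 4 neighbours < 4, below threshold.
  diatoms: 1 of 5 neighbours ≥ 1, goes locally extinct.
  oysters: 1 of 3 neighbours ≥ 1, goes locally extinct.
Round 3 — no new extinctions; cascade stops.

diatoms, isopods, oysters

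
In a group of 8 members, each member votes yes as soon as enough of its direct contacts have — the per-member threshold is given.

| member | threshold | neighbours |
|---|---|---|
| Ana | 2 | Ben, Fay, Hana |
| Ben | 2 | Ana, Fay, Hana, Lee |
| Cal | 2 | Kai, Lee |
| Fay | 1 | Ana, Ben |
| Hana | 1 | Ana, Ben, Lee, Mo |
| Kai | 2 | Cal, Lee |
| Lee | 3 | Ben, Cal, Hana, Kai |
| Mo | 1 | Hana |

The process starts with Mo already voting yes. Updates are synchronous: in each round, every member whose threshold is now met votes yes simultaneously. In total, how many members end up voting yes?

2

Round 1 — Mo votes yes (initial).
Round 2 — checking thresholds:
  Hana: 1 of 4 neighbours ≥ 1, votes yes.
Round 3 — no new yes votes; cascade stops.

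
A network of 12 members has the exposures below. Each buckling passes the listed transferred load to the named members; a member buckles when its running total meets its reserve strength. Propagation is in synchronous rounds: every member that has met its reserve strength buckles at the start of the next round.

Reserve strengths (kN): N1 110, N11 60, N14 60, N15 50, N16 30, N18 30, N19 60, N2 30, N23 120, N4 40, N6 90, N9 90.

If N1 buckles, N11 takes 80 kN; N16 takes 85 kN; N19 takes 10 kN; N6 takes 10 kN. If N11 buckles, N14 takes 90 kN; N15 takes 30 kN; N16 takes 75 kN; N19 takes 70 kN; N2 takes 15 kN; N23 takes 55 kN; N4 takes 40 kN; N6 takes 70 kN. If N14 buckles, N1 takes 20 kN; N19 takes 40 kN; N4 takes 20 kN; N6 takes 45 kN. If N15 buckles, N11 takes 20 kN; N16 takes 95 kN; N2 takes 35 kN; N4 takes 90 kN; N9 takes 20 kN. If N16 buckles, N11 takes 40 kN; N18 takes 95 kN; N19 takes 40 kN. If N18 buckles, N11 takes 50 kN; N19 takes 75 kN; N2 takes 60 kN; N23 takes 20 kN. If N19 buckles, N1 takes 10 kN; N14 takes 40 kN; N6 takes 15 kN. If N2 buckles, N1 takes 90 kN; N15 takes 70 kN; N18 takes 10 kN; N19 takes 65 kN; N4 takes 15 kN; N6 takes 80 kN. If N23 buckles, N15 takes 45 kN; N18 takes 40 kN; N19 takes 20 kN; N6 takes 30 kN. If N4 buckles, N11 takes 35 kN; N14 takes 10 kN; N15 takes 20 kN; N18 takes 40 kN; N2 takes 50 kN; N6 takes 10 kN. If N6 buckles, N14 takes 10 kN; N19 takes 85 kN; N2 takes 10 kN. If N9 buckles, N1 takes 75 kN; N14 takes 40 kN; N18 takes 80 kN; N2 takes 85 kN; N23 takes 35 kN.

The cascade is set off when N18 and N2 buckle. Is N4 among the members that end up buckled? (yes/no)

yes

Round 1 — N18, N2 buckle (initial).
  N1: +90 → 90 < 110
  N11: +50 → 50 < 60
  N15: +70 → 70 ≥ 50
  N19: +75+65 → 140 ≥ 60
  N23: +20 → 20 < 120
  N4: +15 → 15 < 40
  N6: +80 → 80 < 90
Round 2 — N15, N19 buckle.
  N1: +10 → 100 < 110
  N11: +20 → 70 ≥ 60
  N14: +40 → 40 < 60
  N16: +95 → 95 ≥ 30
  N4: +90 → 105 ≥ 40
  N6: +15 → 95 ≥ 90
  N9: +20 → 20 < 90
Round 3 — N11, N16, N4, N6 buckle.
  N14: +90+10+10 → 150 ≥ 60
  N23: +55 → 75 < 120
Round 4 — N14 buckles.
  N1: +20 → 120 ≥ 110
Round 5 — N1 buckles.
No further bucklings.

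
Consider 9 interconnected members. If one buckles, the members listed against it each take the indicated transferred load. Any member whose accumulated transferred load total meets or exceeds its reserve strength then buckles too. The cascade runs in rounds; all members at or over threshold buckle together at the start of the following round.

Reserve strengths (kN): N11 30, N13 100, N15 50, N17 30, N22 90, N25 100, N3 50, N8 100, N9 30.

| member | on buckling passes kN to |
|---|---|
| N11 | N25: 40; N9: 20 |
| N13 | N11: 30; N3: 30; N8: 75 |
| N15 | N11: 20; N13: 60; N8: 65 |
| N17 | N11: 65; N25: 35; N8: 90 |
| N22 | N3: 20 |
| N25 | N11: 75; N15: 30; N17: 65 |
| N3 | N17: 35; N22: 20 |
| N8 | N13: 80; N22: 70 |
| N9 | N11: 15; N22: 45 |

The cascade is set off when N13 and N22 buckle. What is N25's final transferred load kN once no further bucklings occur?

Round 1 — N13, N22 buckle (initial).
  N11: +30 → 30 ≥ 30
  N3: +30+20 → 50 ≥ 50
  N8: +75 → 75 < 100
Round 2 — N11, N3 buckle.
  N17: +35 → 35 ≥ 30
  N25: +40 → 40 < 100
  N9: +20 → 20 < 30
Round 3 — N17 buckles.
  N25: +35 → 75 < 100
  N8: +90 → 165 ≥ 100
Round 4 — N8 buckles.
No further bucklings.

75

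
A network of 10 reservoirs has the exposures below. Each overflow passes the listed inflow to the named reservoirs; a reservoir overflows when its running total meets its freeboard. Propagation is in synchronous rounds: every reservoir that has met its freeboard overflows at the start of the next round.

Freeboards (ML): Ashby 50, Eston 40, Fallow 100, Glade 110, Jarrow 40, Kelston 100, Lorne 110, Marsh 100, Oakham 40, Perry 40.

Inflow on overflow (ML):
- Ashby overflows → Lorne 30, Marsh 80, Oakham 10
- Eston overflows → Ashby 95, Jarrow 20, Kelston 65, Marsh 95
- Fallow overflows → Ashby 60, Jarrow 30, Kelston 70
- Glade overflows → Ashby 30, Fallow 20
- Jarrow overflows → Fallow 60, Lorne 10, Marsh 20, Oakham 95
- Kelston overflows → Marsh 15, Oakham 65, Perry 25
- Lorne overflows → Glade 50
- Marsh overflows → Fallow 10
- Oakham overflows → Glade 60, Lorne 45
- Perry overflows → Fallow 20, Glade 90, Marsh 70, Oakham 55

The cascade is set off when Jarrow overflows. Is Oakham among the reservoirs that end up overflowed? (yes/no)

Round 1 — Jarrow overflows (initial).
  Fallow: +60 → 60 < 100
  Lorne: +10 → 10 < 110
  Marsh: +20 → 20 < 100
  Oakham: +95 → 95 ≥ 40
Round 2 — Oakham overflows.
  Glade: +60 → 60 < 110
  Lorne: +45 → 55 < 110
No further overflows.

yes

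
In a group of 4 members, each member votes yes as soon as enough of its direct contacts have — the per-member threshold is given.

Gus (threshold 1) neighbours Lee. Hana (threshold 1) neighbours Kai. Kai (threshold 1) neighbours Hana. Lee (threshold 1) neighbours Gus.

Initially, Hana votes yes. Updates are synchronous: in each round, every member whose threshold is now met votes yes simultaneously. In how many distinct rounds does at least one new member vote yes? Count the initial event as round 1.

2

Round 1 — Hana votes yes (initial).
Round 2 — checking thresholds:
  Kai: 1 of 1 neighbours ≥ 1, votes yes.
Round 3 — no new yes votes; cascade stops.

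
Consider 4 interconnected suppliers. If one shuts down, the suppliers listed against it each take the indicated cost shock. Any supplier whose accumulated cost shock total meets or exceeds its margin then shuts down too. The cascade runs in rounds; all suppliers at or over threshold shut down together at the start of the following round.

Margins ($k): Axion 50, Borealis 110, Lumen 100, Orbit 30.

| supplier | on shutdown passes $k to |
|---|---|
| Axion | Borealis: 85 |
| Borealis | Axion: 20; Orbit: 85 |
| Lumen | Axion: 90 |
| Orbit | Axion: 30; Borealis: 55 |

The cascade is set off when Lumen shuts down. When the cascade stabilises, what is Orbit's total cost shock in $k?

0

Round 1 — Lumen shuts down (initial).
  Axion: +90 → 90 ≥ 50
Round 2 — Axion shuts down.
  Borealis: +85 → 85 < 110
No further shutdowns.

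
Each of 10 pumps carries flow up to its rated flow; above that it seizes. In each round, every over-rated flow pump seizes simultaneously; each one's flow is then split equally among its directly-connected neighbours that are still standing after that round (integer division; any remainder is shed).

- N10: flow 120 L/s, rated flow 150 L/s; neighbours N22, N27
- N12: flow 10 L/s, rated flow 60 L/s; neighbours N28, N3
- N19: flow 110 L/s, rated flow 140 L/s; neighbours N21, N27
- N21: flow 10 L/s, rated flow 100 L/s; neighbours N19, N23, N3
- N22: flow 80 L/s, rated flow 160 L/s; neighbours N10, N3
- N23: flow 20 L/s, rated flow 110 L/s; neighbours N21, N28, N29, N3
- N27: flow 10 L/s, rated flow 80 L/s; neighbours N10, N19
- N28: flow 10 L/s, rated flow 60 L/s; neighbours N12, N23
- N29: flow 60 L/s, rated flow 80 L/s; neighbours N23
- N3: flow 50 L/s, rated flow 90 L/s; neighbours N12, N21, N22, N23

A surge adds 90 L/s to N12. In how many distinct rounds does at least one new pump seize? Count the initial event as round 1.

Round 1 — N12 at 100 > 60. N12 seizes.
  N12 sheds 100 L/s to N28, N3: 50 each.
    N28: 10+50 = 60 ≤ 60
    N3: 50+50 = 100 > 90
Round 2 — N3 seizes.
  N3 sheds 100 L/s to N21, N22, N23: 33 each (1 lost).
    N21: 10+33 = 43 ≤ 100
    N22: 80+33 = 113 ≤ 160
    N23: 20+33 = 53 ≤ 110
No further seizures.

2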